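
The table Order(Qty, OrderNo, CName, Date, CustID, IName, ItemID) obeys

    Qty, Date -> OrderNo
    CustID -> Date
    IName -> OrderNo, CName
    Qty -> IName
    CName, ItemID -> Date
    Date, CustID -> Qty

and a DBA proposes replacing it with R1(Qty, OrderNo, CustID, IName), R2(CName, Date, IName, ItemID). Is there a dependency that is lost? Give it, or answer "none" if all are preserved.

CustID -> Date

Check CustID → Date: no single fragment contains all of {Date, CustID}, and the restricted closure of {CustID} across the fragments never reaches {Date}.
Qty, Date → OrderNo is preserved.
IName → OrderNo, CName is preserved.
Qty → IName is preserved.
CName, ItemID → Date is preserved.
Date, CustID → Qty is preserved.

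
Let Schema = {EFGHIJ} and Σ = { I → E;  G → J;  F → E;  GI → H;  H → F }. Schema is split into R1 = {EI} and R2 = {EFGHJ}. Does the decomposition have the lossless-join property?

Common attributes: R1 ∩ R2 = {E}.
No dependency enlarges {E}, so (E)⁺ = {E}.
The closure contains neither all of R1 = {EI} nor all of R2 = {EFGHJ}, so the common attributes are not a superkey of either fragment. The join is lossy.

No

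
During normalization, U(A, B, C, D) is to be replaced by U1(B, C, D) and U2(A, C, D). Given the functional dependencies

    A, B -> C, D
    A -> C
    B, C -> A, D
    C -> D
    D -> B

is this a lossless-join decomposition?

Yes

Common attributes: U1 ∩ U2 = {C, D}.
Closure of {C, D}: D → B applies, adding B; B, C → A, D applies, adding A. So (C, D)⁺ = {A, B, C, D}.
This closure contains every attribute of U1, so U1 ∩ U2 → U1. The join is lossless.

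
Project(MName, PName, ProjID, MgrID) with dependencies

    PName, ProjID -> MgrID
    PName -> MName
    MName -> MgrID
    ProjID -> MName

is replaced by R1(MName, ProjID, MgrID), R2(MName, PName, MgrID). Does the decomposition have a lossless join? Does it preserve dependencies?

lossy but dependency-preserving

Lossless test: (MName, MgrID)⁺ = {MName, MgrID}, which is a superkey of neither fragment — lossy.
Dependency preservation: PName, ProjID → MgrID is not contained in any single fragment, but the restricted closure of its left-hand side across the fragments still reaches the right-hand side; the remaining FDs each lie inside some fragment. All dependencies are preserved.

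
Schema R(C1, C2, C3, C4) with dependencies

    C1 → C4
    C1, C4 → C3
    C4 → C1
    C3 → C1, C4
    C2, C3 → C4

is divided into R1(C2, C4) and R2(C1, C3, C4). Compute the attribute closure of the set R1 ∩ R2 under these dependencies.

R1 ∩ R2 = {C4}.
C4 → C1 applies, adding C1
C1, C4 → C3 applies, adding C3
Closure: {C1, C3, C4}.

C1, C3, C4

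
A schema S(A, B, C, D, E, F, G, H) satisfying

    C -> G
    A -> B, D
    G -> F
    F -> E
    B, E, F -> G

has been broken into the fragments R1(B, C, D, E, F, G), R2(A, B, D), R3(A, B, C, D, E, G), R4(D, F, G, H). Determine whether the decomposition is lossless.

Chase test. Columns are A, B, C, D, E, F, G, H; row i has aⱼ where attribute j ∈ Ri, else bᵢⱼ.
Initial tableau (one row per fragment):
  row 1: b11 a2 a3 a4 a5 a6 a7 b18
  row 2: a1 a2 b23 a4 b25 b26 b27 b28
  row 3: a1 a2 a3 a4 a5 b36 a7 b38
  row 4: b41 b42 b43 a4 b45 a6 a7 a8
Rows 1 and 3 agree on G; apply G→F and equate their F entries.
Rows 1 and 4 agree on F; apply F→E and equate their E entries.
No row becomes fully distinguished — the join is lossy.

No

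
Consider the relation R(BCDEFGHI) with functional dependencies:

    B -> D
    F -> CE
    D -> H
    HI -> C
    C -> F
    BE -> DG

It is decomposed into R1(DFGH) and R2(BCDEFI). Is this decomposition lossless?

Common attributes: R1 ∩ R2 = {DF}.
Closure of {DF}: F → CE applies, adding CE; D → H applies, adding H. So (DF)⁺ = {CDEFH}.
The closure contains neither all of R1 = {DFGH} nor all of R2 = {BCDEFI}, so the common attributes are not a superkey of either fragment. The join is lossy.

No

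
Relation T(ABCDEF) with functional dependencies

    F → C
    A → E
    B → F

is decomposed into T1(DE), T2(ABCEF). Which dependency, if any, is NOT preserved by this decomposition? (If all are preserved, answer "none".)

none

F → C lies within T2.
A → E lies within T2.
B → F lies within T2.
Every dependency is enforceable on the fragments, so the decomposition is dependency-preserving.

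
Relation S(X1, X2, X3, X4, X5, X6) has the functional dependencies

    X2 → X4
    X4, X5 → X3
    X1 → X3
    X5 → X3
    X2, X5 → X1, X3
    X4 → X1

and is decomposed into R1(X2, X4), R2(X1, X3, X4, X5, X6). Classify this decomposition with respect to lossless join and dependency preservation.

Lossless test: (X4)⁺ = {X1, X3, X4}, which is a superkey of neither fragment — lossy.
Dependency preservation: X2, X5 → X1, X3 is not contained in any single fragment, but the restricted closure of its left-hand side across the fragments still reaches the right-hand side; the remaining FDs each lie inside some fragment. All dependencies are preserved.

lossy but dependency-preserving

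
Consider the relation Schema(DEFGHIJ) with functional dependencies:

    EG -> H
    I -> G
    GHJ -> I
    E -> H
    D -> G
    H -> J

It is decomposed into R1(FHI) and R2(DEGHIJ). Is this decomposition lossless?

No

Common attributes: R1 ∩ R2 = {HI}.
Closure of {HI}: I → G applies, adding G; H → J applies, adding J. So (HI)⁺ = {GHIJ}.
The closure contains neither all of R1 = {FHI} nor all of R2 = {DEGHIJ}, so the common attributes are not a superkey of either fragment. The join is lossy.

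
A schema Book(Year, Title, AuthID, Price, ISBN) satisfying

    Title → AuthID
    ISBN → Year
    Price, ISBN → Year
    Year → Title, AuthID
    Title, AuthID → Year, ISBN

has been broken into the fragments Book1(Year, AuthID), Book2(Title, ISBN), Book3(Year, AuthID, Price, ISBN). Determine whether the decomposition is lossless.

Chase test. Columns are Year, Title, AuthID, Price, ISBN; row i has aⱼ where attribute j ∈ Booki, else bᵢⱼ.
Initial tableau (one row per fragment):
  row 1: a1 b12 a3 b14 b15
  row 2: b21 a2 b23 b24 a5
  row 3: a1 b32 a3 a4 a5
Rows 2 and 3 agree on ISBN; apply ISBN→Year and equate their Year entries.
Rows 1 and 2 agree on Year; apply Year→Title, AuthID and equate their Title, AuthID entries.
Rows 1 and 3 agree on Year; apply Year→Title, AuthID and equate their Title, AuthID entries.
Rows 1 and 2 agree on Title, AuthID; apply Title, AuthID→Year, ISBN and equate their Year, ISBN entries.
Row 3 is now all distinguished symbols — the join is lossless.

Yes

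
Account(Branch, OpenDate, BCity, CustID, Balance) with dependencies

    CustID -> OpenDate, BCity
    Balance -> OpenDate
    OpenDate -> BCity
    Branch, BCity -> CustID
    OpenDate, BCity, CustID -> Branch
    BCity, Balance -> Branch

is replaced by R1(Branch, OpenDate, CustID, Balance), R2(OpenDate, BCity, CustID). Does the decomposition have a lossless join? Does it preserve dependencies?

Lossless test: (OpenDate, CustID)⁺ = {Branch, OpenDate, BCity, CustID}, which contains all of one fragment — lossless.
Dependency preservation: the restricted closure of {Branch, BCity} across the fragments never reaches {CustID}, so Branch, BCity → CustID cannot be enforced without a join — not preserved.

lossless but not dependency-preserving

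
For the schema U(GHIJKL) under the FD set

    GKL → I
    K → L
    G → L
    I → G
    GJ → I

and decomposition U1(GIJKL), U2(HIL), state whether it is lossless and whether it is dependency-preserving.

lossy but dependency-preserving

Lossless test: (IL)⁺ = {GIL}, which is a superkey of neither fragment — lossy.
Dependency preservation: every FD's attributes lie within a single fragment, so each can be enforced locally — preserved.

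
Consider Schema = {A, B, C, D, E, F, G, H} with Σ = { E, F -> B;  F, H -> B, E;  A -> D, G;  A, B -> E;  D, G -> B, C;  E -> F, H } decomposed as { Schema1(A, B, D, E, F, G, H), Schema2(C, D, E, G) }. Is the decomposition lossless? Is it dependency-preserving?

lossless and dependency-preserving

Lossless test: (D, E, G)⁺ = {B, C, D, E, F, G, H}, which contains all of one fragment — lossless.
Dependency preservation: D, G → B, C is not contained in any single fragment, but the restricted closure of its left-hand side across the fragments still reaches the right-hand side; the remaining FDs each lie inside some fragment. All dependencies are preserved.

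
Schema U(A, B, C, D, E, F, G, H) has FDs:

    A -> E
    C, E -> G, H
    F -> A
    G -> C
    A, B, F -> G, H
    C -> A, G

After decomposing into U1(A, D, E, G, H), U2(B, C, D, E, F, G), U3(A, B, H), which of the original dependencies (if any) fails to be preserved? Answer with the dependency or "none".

Check F → A: no single fragment contains all of {A, F}, and the restricted closure of {F} across the fragments never reaches {A}.
A → E is preserved.
C, E → G, H is preserved.
G → C is preserved.
A, B, F → G, H is preserved.
C → A, G is preserved.

F -> A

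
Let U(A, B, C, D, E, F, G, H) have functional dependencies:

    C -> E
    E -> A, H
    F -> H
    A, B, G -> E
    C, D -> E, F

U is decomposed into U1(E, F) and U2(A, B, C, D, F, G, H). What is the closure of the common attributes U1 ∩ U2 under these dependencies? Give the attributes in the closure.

F, H

U1 ∩ U2 = {F}.
F → H applies, adding H
Closure: {F, H}.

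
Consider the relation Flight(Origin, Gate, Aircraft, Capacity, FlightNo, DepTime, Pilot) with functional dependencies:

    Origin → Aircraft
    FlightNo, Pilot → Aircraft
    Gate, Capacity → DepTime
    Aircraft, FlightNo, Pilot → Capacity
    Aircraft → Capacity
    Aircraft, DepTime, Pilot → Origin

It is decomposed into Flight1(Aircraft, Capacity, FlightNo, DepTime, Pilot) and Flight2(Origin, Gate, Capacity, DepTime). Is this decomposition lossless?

No

Common attributes: Flight1 ∩ Flight2 = {Capacity, DepTime}.
No dependency enlarges {Capacity, DepTime}, so (Capacity, DepTime)⁺ = {Capacity, DepTime}.
The closure contains neither all of Flight1 = {Aircraft, Capacity, FlightNo, DepTime, Pilot} nor all of Flight2 = {Origin, Gate, Capacity, DepTime}, so the common attributes are not a superkey of either fragment. The join is lossy.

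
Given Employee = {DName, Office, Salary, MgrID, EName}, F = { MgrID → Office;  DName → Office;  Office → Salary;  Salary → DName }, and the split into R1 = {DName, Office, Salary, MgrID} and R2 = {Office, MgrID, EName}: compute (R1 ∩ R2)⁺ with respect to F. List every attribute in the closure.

R1 ∩ R2 = {Office, MgrID}.
Office → Salary applies, adding Salary
Salary → DName applies, adding DName
Closure: {DName, Office, Salary, MgrID}.

DName, Office, Salary, MgrID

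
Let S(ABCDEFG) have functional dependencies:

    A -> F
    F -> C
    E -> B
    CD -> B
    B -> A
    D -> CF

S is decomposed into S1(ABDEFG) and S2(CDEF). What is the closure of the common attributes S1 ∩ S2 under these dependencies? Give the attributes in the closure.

ABCDEF

S1 ∩ S2 = {DEF}.
F → C applies, adding C
E → B applies, adding B
B → A applies, adding A
Closure: {ABCDEF}.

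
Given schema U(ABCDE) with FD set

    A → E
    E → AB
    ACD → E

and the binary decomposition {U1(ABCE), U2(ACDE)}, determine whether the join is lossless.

Common attributes: U1 ∩ U2 = {ACE}.
Closure of {ACE}: E → AB applies, adding B. So (ACE)⁺ = {ABCE}.
This closure contains every attribute of U1, so U1 ∩ U2 → U1. The join is lossless.

Yes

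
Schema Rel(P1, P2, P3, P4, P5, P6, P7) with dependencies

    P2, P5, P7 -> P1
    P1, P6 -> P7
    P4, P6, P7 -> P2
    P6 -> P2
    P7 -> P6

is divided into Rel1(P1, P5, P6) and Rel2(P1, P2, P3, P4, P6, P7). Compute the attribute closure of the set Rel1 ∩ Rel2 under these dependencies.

Rel1 ∩ Rel2 = {P1, P6}.
P1, P6 → P7 applies, adding P7
P6 → P2 applies, adding P2
Closure: {P1, P2, P6, P7}.

P1, P2, P6, P7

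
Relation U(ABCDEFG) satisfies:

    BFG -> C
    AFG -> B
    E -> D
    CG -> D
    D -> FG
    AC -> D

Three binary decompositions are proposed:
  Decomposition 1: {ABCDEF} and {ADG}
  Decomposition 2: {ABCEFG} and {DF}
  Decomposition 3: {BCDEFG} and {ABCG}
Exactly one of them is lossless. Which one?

Decomposition 1: common = {AD}, closure = {ABCDFG} → lossless.
Decomposition 2: common = {F}, closure = {F} → lossy.
Decomposition 3: common = {BCG}, closure = {BCDFG} → lossy.

Decomposition 1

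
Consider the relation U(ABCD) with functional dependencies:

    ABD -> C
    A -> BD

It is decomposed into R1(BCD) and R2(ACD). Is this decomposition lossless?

Common attributes: R1 ∩ R2 = {CD}.
No dependency enlarges {CD}, so (CD)⁺ = {CD}.
The closure contains neither all of R1 = {BCD} nor all of R2 = {ACD}, so the common attributes are not a superkey of either fragment. The join is lossy.

No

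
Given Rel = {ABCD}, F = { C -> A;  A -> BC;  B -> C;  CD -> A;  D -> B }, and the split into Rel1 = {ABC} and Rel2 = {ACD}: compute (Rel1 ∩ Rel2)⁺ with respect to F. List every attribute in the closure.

Rel1 ∩ Rel2 = {AC}.
A → BC applies, adding B
Closure: {ABC}.

ABC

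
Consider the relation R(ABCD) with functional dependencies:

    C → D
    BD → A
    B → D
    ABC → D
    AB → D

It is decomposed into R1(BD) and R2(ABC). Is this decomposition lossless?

Yes

Common attributes: R1 ∩ R2 = {B}.
Closure of {B}: B → D applies, adding D; BD → A applies, adding A. So (B)⁺ = {ABD}.
This closure contains every attribute of R1, so R1 ∩ R2 → R1. The join is lossless.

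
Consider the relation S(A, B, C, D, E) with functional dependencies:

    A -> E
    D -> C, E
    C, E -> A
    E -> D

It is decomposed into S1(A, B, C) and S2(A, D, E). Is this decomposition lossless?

Common attributes: S1 ∩ S2 = {A}.
Closure of {A}: A → E applies, adding E; E → D applies, adding D; D → C, E applies, adding C. So (A)⁺ = {A, C, D, E}.
This closure contains every attribute of S2, so S1 ∩ S2 → S2. The join is lossless.

Yes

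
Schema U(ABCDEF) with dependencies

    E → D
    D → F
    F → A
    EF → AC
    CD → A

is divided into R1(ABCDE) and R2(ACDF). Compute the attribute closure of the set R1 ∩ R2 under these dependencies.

ACDF

R1 ∩ R2 = {ACD}.
D → F applies, adding F
Closure: {ACDF}.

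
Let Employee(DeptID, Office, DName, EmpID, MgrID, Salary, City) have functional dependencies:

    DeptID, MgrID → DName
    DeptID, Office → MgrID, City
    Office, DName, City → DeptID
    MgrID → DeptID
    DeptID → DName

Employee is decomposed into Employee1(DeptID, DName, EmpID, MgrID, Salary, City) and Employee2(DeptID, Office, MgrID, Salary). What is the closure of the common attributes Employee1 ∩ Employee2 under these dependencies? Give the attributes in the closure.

Employee1 ∩ Employee2 = {DeptID, MgrID, Salary}.
DeptID, MgrID → DName applies, adding DName
Closure: {DeptID, DName, MgrID, Salary}.

DeptID, DName, MgrID, Salary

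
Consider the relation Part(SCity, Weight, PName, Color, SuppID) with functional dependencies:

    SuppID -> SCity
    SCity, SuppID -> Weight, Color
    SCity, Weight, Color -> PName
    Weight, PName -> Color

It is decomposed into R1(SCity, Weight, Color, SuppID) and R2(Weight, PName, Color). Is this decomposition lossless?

Common attributes: R1 ∩ R2 = {Weight, Color}.
No dependency enlarges {Weight, Color}, so (Weight, Color)⁺ = {Weight, Color}.
The closure contains neither all of R1 = {SCity, Weight, Color, SuppID} nor all of R2 = {Weight, PName, Color}, so the common attributes are not a superkey of either fragment. The join is lossy.

No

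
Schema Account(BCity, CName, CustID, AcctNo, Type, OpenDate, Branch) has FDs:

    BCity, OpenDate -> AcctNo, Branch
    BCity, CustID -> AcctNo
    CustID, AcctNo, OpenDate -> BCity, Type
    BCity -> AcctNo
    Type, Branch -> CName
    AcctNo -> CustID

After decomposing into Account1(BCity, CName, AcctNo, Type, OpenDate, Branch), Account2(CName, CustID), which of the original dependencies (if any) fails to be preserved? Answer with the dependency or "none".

AcctNo -> CustID

Check AcctNo → CustID: no single fragment contains all of {CustID, AcctNo}, and the restricted closure of {AcctNo} across the fragments never reaches {CustID}.
BCity, OpenDate → AcctNo, Branch is preserved.
BCity, CustID → AcctNo is preserved.
CustID, AcctNo, OpenDate → BCity, Type is preserved.
BCity → AcctNo is preserved.
Type, Branch → CName is preserved.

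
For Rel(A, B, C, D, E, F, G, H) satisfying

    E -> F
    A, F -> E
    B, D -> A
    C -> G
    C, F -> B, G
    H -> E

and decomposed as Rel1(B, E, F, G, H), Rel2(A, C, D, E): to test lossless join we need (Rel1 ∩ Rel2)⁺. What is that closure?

E, F

Rel1 ∩ Rel2 = {E}.
E → F applies, adding F
Closure: {E, F}.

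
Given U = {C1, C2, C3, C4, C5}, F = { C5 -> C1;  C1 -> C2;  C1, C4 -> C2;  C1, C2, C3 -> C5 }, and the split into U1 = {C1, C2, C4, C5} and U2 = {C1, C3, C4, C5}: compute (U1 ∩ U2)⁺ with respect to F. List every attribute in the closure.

C1, C2, C4, C5

U1 ∩ U2 = {C1, C4, C5}.
C1 → C2 applies, adding C2
Closure: {C1, C2, C4, C5}.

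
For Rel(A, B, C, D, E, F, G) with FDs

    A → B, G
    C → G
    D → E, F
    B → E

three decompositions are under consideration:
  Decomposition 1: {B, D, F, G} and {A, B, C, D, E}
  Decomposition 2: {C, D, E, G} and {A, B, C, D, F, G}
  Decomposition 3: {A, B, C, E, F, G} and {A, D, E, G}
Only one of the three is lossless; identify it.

Decomposition 1: common = {B, D}, closure = {B, D, E, F} → lossy.
Decomposition 2: common = {C, D, G}, closure = {C, D, E, F, G} → lossless.
Decomposition 3: common = {A, E, G}, closure = {A, B, E, G} → lossy.

Decomposition 2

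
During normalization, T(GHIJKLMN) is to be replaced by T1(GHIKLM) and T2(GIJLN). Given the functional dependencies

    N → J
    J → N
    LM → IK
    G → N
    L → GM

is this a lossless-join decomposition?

Common attributes: T1 ∩ T2 = {GIL}.
Closure of {GIL}: G → N applies, adding N; L → GM applies, adding M; N → J applies, adding J; LM → IK applies, adding K. So (GIL)⁺ = {GIJKLMN}.
This closure contains every attribute of T2, so T1 ∩ T2 → T2. The join is lossless.

Yes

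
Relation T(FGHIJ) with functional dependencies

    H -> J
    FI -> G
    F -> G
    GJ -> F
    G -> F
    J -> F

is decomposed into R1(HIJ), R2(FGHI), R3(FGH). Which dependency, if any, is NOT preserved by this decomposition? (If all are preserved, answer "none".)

J -> F

Check J → F: no single fragment contains all of {FJ}, and the restricted closure of {J} across the fragments never reaches {F}.
H → J is preserved.
FI → G is preserved.
F → G is preserved.
GJ → F is preserved.
G → F is preserved.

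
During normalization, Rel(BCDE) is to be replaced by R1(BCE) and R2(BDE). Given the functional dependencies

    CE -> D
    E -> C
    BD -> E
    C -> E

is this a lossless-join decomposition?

Common attributes: R1 ∩ R2 = {BE}.
Closure of {BE}: E → C applies, adding C; CE → D applies, adding D. So (BE)⁺ = {BCDE}.
This closure contains every attribute of R1, so R1 ∩ R2 → R1. The join is lossless.

Yes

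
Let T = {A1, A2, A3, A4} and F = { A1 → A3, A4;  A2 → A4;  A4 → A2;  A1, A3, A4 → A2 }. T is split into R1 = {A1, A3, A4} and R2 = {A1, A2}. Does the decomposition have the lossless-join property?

Yes

Common attributes: R1 ∩ R2 = {A1}.
Closure of {A1}: A1 → A3, A4 applies, adding A3, A4; A4 → A2 applies, adding A2. So (A1)⁺ = {A1, A2, A3, A4}.
This closure contains every attribute of R1, so R1 ∩ R2 → R1. The join is lossless.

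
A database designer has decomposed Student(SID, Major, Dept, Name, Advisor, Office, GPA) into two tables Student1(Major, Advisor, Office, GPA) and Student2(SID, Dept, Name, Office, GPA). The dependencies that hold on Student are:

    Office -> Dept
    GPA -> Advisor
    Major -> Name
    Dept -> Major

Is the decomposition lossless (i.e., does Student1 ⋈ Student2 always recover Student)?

Yes

Common attributes: Student1 ∩ Student2 = {Office, GPA}.
Closure of {Office, GPA}: Office → Dept applies, adding Dept; GPA → Advisor applies, adding Advisor; Dept → Major applies, adding Major; Major → Name applies, adding Name. So (Office, GPA)⁺ = {Major, Dept, Name, Advisor, Office, GPA}.
This closure contains every attribute of Student1, so Student1 ∩ Student2 → Student1. The join is lossless.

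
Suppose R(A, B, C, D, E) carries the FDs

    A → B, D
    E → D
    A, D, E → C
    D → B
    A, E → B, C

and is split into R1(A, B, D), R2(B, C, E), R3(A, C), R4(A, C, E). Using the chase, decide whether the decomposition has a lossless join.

Chase test. Columns are A, B, C, D, E; row i has aⱼ where attribute j ∈ Ri, else bᵢⱼ.
Initial tableau (one row per fragment):
  row 1: a1 a2 b13 a4 b15
  row 2: b21 a2 a3 b24 a5
  row 3: a1 b32 a3 b34 b35
  row 4: a1 b42 a3 b44 a5
Rows 1 and 3 agree on A; apply A→B, D and equate their B, D entries.
Rows 1 and 4 agree on A; apply A→B, D and equate their B, D entries.
Rows 2 and 4 agree on E; apply E→D and equate their D entries.
Row 4 is now all distinguished symbols — the join is lossless.

Yes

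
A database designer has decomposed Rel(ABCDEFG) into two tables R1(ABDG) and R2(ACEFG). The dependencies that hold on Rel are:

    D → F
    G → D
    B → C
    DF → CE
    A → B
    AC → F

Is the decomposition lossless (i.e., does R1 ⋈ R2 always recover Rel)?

Common attributes: R1 ∩ R2 = {AG}.
Closure of {AG}: G → D applies, adding D; A → B applies, adding B; D → F applies, adding F; B → C applies, adding C; DF → CE applies, adding E. So (AG)⁺ = {ABCDEFG}.
This closure contains every attribute of R1, so R1 ∩ R2 → R1. The join is lossless.

Yes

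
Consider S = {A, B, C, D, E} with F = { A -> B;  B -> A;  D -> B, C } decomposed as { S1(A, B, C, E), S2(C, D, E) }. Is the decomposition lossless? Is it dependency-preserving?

lossy and not dependency-preserving

Lossless test: (C, E)⁺ = {C, E}, which is a superkey of neither fragment — lossy.
Dependency preservation: the restricted closure of {D} across the fragments never reaches {B, C}, so D → B, C cannot be enforced without a join — not preserved.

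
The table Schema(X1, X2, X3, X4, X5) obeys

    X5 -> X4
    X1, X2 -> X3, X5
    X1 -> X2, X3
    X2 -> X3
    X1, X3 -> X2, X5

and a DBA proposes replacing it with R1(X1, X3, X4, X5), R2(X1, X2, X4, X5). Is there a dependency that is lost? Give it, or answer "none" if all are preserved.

Check X2 → X3: no single fragment contains all of {X2, X3}, and the restricted closure of {X2} across the fragments never reaches {X3}.
X5 → X4 is preserved.
X1, X2 → X3, X5 is preserved.
X1 → X2, X3 is preserved.
X1, X3 → X2, X5 is preserved.

X2 -> X3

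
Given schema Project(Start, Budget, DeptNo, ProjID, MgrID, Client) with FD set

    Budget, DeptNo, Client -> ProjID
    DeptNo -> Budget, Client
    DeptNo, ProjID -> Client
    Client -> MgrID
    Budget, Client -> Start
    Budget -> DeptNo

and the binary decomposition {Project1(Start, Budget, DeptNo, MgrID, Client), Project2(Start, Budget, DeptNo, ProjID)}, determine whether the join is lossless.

Yes

Common attributes: Project1 ∩ Project2 = {Start, Budget, DeptNo}.
Closure of {Start, Budget, DeptNo}: DeptNo → Budget, Client applies, adding Client; Client → MgrID applies, adding MgrID; Budget, DeptNo, Client → ProjID applies, adding ProjID. So (Start, Budget, DeptNo)⁺ = {Start, Budget, DeptNo, ProjID, MgrID, Client}.
This closure contains every attribute of Project1, so Project1 ∩ Project2 → Project1. The join is lossless.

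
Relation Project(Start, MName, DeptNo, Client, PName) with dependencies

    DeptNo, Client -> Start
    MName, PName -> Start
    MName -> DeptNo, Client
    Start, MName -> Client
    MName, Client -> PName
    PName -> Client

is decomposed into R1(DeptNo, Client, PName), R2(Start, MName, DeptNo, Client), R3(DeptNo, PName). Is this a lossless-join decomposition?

Chase test. Columns are Start, MName, DeptNo, Client, PName; row i has aⱼ where attribute j ∈ Ri, else bᵢⱼ.
Initial tableau (one row per fragment):
  row 1: b11 b12 a3 a4 a5
  row 2: a1 a2 a3 a4 b25
  row 3: b31 b32 a3 b34 a5
Rows 1 and 2 agree on DeptNo, Client; apply DeptNo, Client→Start and equate their Start entries.
Rows 1 and 3 agree on PName; apply PName→Client and equate their Client entries.
Rows 1 and 3 agree on DeptNo, Client; apply DeptNo, Client→Start and equate their Start entries.
No row becomes fully distinguished — the join is lossy.

No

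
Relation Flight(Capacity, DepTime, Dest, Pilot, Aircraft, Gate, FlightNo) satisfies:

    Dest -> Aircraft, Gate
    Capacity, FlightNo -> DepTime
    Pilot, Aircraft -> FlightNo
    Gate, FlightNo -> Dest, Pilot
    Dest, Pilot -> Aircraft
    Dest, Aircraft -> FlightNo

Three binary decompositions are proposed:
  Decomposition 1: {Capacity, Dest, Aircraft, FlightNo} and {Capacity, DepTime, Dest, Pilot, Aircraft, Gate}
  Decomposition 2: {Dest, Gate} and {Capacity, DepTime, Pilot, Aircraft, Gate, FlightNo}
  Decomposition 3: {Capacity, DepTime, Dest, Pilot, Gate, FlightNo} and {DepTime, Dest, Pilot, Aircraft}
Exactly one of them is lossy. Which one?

Decomposition 2

Decomposition 1: common = {Capacity, Dest, Aircraft}, closure = {Capacity, DepTime, Dest, Pilot, Aircraft, Gate, FlightNo} → lossless.
Decomposition 2: common = {Gate}, closure = {Gate} → lossy.
Decomposition 3: common = {DepTime, Dest, Pilot}, closure = {DepTime, Dest, Pilot, Aircraft, Gate, FlightNo} → lossless.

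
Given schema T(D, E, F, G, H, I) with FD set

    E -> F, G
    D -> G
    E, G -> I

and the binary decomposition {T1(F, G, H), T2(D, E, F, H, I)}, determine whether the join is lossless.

Common attributes: T1 ∩ T2 = {F, H}.
No dependency enlarges {F, H}, so (F, H)⁺ = {F, H}.
The closure contains neither all of T1 = {F, G, H} nor all of T2 = {D, E, F, H, I}, so the common attributes are not a superkey of either fragment. The join is lossy.

No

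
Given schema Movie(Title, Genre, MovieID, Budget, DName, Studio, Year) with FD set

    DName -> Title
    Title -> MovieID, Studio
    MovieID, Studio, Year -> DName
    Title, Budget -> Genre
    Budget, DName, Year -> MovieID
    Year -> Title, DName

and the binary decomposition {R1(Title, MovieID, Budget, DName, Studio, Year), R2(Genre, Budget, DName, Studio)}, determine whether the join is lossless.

Common attributes: R1 ∩ R2 = {Budget, DName, Studio}.
Closure of {Budget, DName, Studio}: DName → Title applies, adding Title; Title → MovieID, Studio applies, adding MovieID; Title, Budget → Genre applies, adding Genre. So (Budget, DName, Studio)⁺ = {Title, Genre, MovieID, Budget, DName, Studio}.
This closure contains every attribute of R2, so R1 ∩ R2 → R2. The join is lossless.

Yes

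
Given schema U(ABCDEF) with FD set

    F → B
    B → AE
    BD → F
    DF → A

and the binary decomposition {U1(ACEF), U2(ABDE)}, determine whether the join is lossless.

Common attributes: U1 ∩ U2 = {AE}.
No dependency enlarges {AE}, so (AE)⁺ = {AE}.
The closure contains neither all of U1 = {ACEF} nor all of U2 = {ABDE}, so the common attributes are not a superkey of either fragment. The join is lossy.

No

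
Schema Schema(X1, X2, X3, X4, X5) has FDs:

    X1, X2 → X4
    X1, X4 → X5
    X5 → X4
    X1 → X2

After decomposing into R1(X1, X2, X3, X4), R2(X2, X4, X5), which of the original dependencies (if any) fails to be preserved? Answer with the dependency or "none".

X1, X4 → X5

Check X1, X4 → X5: no single fragment contains all of {X1, X4, X5}, and the restricted closure of {X1, X4} across the fragments never reaches {X5}.
X1, X2 → X4 is preserved.
X5 → X4 is preserved.
X1 → X2 is preserved.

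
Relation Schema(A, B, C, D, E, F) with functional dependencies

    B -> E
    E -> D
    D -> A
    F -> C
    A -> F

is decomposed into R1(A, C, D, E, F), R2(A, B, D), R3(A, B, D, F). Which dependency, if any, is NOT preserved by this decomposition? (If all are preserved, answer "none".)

Check B → E: no single fragment contains all of {B, E}, and the restricted closure of {B} across the fragments never reaches {E}.
E → D is preserved.
D → A is preserved.
F → C is preserved.
A → F is preserved.

B -> E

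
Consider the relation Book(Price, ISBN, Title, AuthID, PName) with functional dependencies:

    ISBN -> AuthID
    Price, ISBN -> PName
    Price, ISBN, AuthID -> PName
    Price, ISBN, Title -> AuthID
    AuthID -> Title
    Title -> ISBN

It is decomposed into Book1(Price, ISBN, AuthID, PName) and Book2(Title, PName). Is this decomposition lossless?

Common attributes: Book1 ∩ Book2 = {PName}.
No dependency enlarges {PName}, so (PName)⁺ = {PName}.
The closure contains neither all of Book1 = {Price, ISBN, AuthID, PName} nor all of Book2 = {Title, PName}, so the common attributes are not a superkey of either fragment. The join is lossy.

No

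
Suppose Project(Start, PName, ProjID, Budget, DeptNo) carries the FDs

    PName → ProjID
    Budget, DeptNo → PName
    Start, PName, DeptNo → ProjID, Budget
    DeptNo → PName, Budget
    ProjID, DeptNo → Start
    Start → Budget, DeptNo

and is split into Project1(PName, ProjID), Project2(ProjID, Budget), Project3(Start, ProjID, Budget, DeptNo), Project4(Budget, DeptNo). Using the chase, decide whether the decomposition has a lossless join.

No

Chase test. Columns are Start, PName, ProjID, Budget, DeptNo; row i has aⱼ where attribute j ∈ Projecti, else bᵢⱼ.
Initial tableau (one row per fragment):
  row 1: b11 a2 a3 b14 b15
  row 2: b21 b22 a3 a4 b25
  row 3: a1 b32 a3 a4 a5
  row 4: b41 b42 b43 a4 a5
Rows 3 and 4 agree on Budget, DeptNo; apply Budget, DeptNo→PName and equate their PName entries.
Rows 3 and 4 agree on PName; apply PName→ProjID and equate their ProjID entries.
Rows 3 and 4 agree on ProjID, DeptNo; apply ProjID, DeptNo→Start and equate their Start entries.
No row becomes fully distinguished — the join is lossy.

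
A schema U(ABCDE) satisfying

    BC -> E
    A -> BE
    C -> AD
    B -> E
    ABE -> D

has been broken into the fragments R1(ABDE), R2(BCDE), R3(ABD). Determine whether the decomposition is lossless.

Chase test. Columns are ABCDE; row i has aⱼ where attribute j ∈ Ri, else bᵢⱼ.
Initial tableau (one row per fragment):
  row 1: a1 a2 b13 a4 a5
  row 2: b21 a2 a3 a4 a5
  row 3: a1 a2 b33 a4 b35
Rows 1 and 3 agree on A; apply A→BE and equate their BE entries.
No row becomes fully distinguished — the join is lossy.

No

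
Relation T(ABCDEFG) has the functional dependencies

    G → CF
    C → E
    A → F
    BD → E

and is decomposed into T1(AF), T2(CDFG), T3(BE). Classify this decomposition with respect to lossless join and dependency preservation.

lossy and not dependency-preserving

Lossless test (chase): applying each FD to every pair of rows produces no changes in the tableau, so no row becomes fully distinguished — the join is lossy.
Dependency preservation: the restricted closure of {C} across the fragments never reaches {E}, so C → E cannot be enforced without a join — not preserved.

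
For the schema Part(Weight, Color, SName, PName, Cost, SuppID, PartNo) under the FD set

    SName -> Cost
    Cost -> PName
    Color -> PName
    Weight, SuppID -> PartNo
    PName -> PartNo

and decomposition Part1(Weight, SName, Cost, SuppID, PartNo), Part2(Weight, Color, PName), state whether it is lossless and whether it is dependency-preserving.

lossy and not dependency-preserving

Lossless test: (Weight)⁺ = {Weight}, which is a superkey of neither fragment — lossy.
Dependency preservation: the restricted closure of {Cost} across the fragments never reaches {PName}, so Cost → PName cannot be enforced without a join — not preserved.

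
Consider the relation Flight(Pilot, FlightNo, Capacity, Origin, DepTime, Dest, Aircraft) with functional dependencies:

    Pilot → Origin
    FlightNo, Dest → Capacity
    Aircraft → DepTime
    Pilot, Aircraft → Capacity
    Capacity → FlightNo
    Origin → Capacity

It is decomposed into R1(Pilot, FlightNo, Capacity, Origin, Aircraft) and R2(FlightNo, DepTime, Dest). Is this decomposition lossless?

Common attributes: R1 ∩ R2 = {FlightNo}.
No dependency enlarges {FlightNo}, so (FlightNo)⁺ = {FlightNo}.
The closure contains neither all of R1 = {Pilot, FlightNo, Capacity, Origin, Aircraft} nor all of R2 = {FlightNo, DepTime, Dest}, so the common attributes are not a superkey of either fragment. The join is lossy.

No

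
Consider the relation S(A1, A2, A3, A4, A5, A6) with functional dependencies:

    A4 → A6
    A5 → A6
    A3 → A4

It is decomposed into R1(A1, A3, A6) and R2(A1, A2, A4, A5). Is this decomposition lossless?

Common attributes: R1 ∩ R2 = {A1}.
No dependency enlarges {A1}, so (A1)⁺ = {A1}.
The closure contains neither all of R1 = {A1, A3, A6} nor all of R2 = {A1, A2, A4, A5}, so the common attributes are not a superkey of either fragment. The join is lossy.

No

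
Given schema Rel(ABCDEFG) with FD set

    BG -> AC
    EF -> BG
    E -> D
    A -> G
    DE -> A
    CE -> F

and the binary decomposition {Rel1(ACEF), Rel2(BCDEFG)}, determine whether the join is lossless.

Yes

Common attributes: Rel1 ∩ Rel2 = {CEF}.
Closure of {CEF}: EF → BG applies, adding BG; E → D applies, adding D; DE → A applies, adding A. So (CEF)⁺ = {ABCDEFG}.
This closure contains every attribute of Rel1, so Rel1 ∩ Rel2 → Rel1. The join is lossless.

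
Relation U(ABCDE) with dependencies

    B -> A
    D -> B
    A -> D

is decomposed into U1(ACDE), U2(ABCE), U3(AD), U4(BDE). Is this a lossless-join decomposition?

Chase test. Columns are ABCDE; row i has aⱼ where attribute j ∈ Ui, else bᵢⱼ.
Initial tableau (one row per fragment):
  row 1: a1 b12 a3 a4 a5
  row 2: a1 a2 a3 b24 a5
  row 3: a1 b32 b33 a4 b35
  row 4: b41 a2 b43 a4 a5
Rows 2 and 4 agree on B; apply B→A and equate their A entries.
Rows 1 and 3 agree on D; apply D→B and equate their B entries.
Rows 1 and 4 agree on D; apply D→B and equate their B entries.
Rows 1 and 2 agree on A; apply A→D and equate their D entries.
Row 1 is now all distinguished symbols — the join is lossless.

Yes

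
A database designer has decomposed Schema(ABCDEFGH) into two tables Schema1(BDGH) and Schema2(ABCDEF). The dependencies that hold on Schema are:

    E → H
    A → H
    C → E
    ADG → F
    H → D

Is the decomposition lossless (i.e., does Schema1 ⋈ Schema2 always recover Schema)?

No

Common attributes: Schema1 ∩ Schema2 = {BD}.
No dependency enlarges {BD}, so (BD)⁺ = {BD}.
The closure contains neither all of Schema1 = {BDGH} nor all of Schema2 = {ABCDEF}, so the common attributes are not a superkey of either fragment. The join is lossy.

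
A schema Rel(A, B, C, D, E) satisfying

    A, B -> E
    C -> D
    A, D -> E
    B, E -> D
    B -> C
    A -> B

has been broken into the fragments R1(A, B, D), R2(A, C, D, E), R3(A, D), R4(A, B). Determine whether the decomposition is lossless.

Chase test. Columns are A, B, C, D, E; row i has aⱼ where attribute j ∈ Ri, else bᵢⱼ.
Initial tableau (one row per fragment):
  row 1: a1 a2 b13 a4 b15
  row 2: a1 b22 a3 a4 a5
  row 3: a1 b32 b33 a4 b35
  row 4: a1 a2 b43 b44 b45
Rows 1 and 4 agree on A, B; apply A, B→E and equate their E entries.
Rows 1 and 2 agree on A, D; apply A, D→E and equate their E entries.
Rows 1 and 3 agree on A, D; apply A, D→E and equate their E entries.
Rows 1 and 4 agree on B, E; apply B, E→D and equate their D entries.
Rows 1 and 4 agree on B; apply B→C and equate their C entries.
Rows 1 and 2 agree on A; apply A→B and equate their B entries.
Rows 1 and 3 agree on A; apply A→B and equate their B entries.
Rows 1 and 2 agree on B; apply B→C and equate their C entries.
Rows 1 and 3 agree on B; apply B→C and equate their C entries.
Row 1 is now all distinguished symbols — the join is lossless.

Yes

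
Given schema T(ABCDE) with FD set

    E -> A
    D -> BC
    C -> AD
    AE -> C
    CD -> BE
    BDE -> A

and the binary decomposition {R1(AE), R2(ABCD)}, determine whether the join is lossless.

No

Common attributes: R1 ∩ R2 = {A}.
No dependency enlarges {A}, so (A)⁺ = {A}.
The closure contains neither all of R1 = {AE} nor all of R2 = {ABCD}, so the common attributes are not a superkey of either fragment. The join is lossy.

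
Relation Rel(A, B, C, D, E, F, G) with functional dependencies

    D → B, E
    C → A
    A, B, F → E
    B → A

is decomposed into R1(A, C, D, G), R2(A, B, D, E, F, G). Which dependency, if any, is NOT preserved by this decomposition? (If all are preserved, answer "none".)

D → B, E lies within R2.
C → A lies within R1.
A, B, F → E lies within R2.
B → A lies within R2.
Every dependency is enforceable on the fragments, so the decomposition is dependency-preserving.

none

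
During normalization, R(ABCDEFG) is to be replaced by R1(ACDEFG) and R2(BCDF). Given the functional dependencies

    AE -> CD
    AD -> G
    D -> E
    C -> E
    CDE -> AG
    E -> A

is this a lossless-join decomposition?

Common attributes: R1 ∩ R2 = {CDF}.
Closure of {CDF}: D → E applies, adding E; CDE → AG applies, adding AG. So (CDF)⁺ = {ACDEFG}.
This closure contains every attribute of R1, so R1 ∩ R2 → R1. The join is lossless.

Yes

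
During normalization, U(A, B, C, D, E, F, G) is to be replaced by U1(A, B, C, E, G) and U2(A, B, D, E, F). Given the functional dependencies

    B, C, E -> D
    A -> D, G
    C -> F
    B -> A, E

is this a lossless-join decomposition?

No

Common attributes: U1 ∩ U2 = {A, B, E}.
Closure of {A, B, E}: A → D, G applies, adding D, G. So (A, B, E)⁺ = {A, B, D, E, G}.
The closure contains neither all of U1 = {A, B, C, E, G} nor all of U2 = {A, B, D, E, F}, so the common attributes are not a superkey of either fragment. The join is lossy.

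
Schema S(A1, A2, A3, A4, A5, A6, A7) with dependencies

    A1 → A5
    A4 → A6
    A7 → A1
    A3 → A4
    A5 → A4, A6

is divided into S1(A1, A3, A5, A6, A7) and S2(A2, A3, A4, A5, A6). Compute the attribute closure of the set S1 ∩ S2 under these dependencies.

A3, A4, A5, A6

S1 ∩ S2 = {A3, A5, A6}.
A3 → A4 applies, adding A4
Closure: {A3, A4, A5, A6}.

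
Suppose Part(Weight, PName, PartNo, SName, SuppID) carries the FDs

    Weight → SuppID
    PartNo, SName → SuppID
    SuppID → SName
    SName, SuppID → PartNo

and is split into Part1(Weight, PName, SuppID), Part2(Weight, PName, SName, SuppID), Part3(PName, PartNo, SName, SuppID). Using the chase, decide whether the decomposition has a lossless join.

Yes

Chase test. Columns are Weight, PName, PartNo, SName, SuppID; row i has aⱼ where attribute j ∈ Parti, else bᵢⱼ.
Initial tableau (one row per fragment):
  row 1: a1 a2 b13 b14 a5
  row 2: a1 a2 b23 a4 a5
  row 3: b31 a2 a3 a4 a5
Rows 1 and 2 agree on SuppID; apply SuppID→SName and equate their SName entries.
Rows 1 and 2 agree on SName, SuppID; apply SName, SuppID→PartNo and equate their PartNo entries.
Rows 1 and 3 agree on SName, SuppID; apply SName, SuppID→PartNo and equate their PartNo entries.
Row 1 is now all distinguished symbols — the join is lossless.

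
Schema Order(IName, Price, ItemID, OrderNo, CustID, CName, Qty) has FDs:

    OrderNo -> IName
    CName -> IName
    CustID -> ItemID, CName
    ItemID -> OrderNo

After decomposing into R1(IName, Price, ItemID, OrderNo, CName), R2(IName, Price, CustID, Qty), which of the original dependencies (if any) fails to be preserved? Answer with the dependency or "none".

CustID -> ItemID, CName

Check CustID → ItemID, CName: no single fragment contains all of {ItemID, CustID, CName}, and the restricted closure of {CustID} across the fragments never reaches {ItemID, CName}.
OrderNo → IName is preserved.
CName → IName is preserved.
ItemID → OrderNo is preserved.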